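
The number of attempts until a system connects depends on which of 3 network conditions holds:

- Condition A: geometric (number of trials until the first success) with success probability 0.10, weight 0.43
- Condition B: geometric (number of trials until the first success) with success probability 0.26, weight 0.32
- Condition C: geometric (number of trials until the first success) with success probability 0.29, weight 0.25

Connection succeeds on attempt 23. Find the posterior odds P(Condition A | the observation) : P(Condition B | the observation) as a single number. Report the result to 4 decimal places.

The posterior odds equal the prior odds times the likelihood ratio: (π_i/π_j)·(f_i(x)/f_j(x)).
Component likelihoods at x = 23:
  f_A = 0.10·(1−0.10)^22 = 0.10·0.0984771 = 0.00984771
  f_B = 0.26·(1−0.26)^22 = 0.26·0.00132769 = 0.0003452
  f_C = 0.29·(1−0.29)^22 = 0.29·0.000534175 = 0.000154911
0.00423451 / 0.000110464 ≈ 38.3339

38.3339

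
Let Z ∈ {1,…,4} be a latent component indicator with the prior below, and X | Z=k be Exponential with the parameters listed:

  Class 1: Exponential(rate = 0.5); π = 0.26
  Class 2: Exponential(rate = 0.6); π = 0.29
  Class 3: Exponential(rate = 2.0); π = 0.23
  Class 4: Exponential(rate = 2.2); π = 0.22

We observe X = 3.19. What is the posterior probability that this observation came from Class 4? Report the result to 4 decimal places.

0.0081

P(component k | x) = π_k·f_k(x) / marginal(x), where marginal(x) = Σ_j π_j·f_j(x).
Exponential densities:
  L_1 = 0.5·e^(−0.5·3.19) = 0.5·e^(−1.5950) = 0.101454
  L_2 = 0.6·e^(−0.6·3.19) = 0.6·e^(−1.9140) = 0.0884935
  L_3 = 2.0·e^(−2.0·3.19) = 2.0·e^(−6.3800) = 0.00339025
  L_4 = 2.2·e^(−2.2·3.19) = 2.2·e^(−7.0180) = 0.00197035
Unnormalised posteriors:
  π_1·L_1 = 0.26 × 0.101454 = 0.0263781
  π_2·L_2 = 0.29 × 0.0884935 = 0.0256631
  π_3·L_3 = 0.23 × 0.00339025 = 0.000779757
  π_4·L_4 = 0.22 × 0.00197035 = 0.000433478
Marginal: 0.0263781 + 0.0256631 + 0.000779757 + 0.000433478 = 0.0532545
P(Class 4 | data) = 0.000433478 / 0.0532545 ≈ 0.0081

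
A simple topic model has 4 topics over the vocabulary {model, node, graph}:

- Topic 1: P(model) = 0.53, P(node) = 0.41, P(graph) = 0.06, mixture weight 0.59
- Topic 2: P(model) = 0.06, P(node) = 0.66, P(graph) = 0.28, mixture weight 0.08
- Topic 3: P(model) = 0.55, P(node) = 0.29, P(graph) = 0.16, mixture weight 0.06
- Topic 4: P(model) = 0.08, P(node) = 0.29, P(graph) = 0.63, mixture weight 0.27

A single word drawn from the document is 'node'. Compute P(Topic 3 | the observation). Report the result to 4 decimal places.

0.0446

Posterior ∝ prior × likelihood, so P(k | x) ∝ π_k f_k(x); normalise over all components.
Categorical probabilities:
  p_1 = P(node | comp) = 0.41
  p_2 = P(node | comp) = 0.66
  p_3 = P(node | comp) = 0.29
  p_4 = P(node | comp) = 0.29
Prior × likelihood for each component:
  π_1·p_1 = 0.59 × 0.41 = 0.2419
  π_2·p_2 = 0.08 × 0.66 = 0.0528
  π_3·p_3 = 0.06 × 0.29 = 0.0174
  π_4·p_4 = 0.27 × 0.29 = 0.0783
Denominator: 0.2419 + 0.0528 + 0.0174 + 0.0783 = 0.3904
P(Topic 3 | x) ≈ 0.0446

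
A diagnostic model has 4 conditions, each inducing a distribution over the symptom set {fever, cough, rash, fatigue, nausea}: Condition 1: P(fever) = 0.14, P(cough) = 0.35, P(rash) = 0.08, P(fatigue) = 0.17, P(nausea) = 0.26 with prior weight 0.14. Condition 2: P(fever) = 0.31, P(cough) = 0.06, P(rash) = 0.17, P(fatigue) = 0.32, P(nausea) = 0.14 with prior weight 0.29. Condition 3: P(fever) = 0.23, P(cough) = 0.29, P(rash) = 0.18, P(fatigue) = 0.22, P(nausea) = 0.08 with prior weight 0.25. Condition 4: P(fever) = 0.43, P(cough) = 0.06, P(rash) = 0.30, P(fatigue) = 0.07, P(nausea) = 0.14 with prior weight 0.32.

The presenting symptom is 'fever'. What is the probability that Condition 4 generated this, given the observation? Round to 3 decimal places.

By Bayes' theorem, P(k | x) = π_k f_k(x) / Σ_j π_j f_j(x).
Evaluate each component's likelihood at the observed value:
  L_1 = 0.14
  L_2 = 0.31
  L_3 = 0.23
  L_4 = 0.43
Multiply by the mixture weights:
  π_1·L_1 = 0.14 × 0.14 = 0.0196
  π_2·L_2 = 0.29 × 0.31 = 0.0899
  π_3·L_3 = 0.25 × 0.23 = 0.0575
  π_4·L_4 = 0.32 × 0.43 = 0.1376
Marginal: 0.0196 + 0.0899 + 0.0575 + 0.1376 = 0.3046
P(Condition 4 | 'fever') = 0.1376 / 0.3046 ≈ 0.452

0.452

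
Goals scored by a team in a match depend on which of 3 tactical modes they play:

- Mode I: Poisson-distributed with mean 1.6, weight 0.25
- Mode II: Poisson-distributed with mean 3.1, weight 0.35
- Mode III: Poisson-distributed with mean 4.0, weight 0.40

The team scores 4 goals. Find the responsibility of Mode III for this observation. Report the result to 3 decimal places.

Apply Bayes' rule: the posterior for each component is proportional to its prior times its likelihood at x.
Poisson probabilities:
  p_I = e^(−1.6)·1.6^4/4! = 0.0551312
  p_II = e^(−3.1)·3.1^4/4! = 0.17335
  p_III = e^(−4.0)·4.0^4/4! = 0.195367
Weight by the priors:
  π_I·p_I = 0.25 × 0.0551312 = 0.0137828
  π_II·p_II = 0.35 × 0.17335 = 0.0606723
  π_III·p_III = 0.40 × 0.195367 = 0.0781467
Normaliser: 0.0137828 + 0.0606723 + 0.0781467 = 0.152602
P(Mode III | x) = 0.0781467 / 0.152602 ≈ 0.512

0.512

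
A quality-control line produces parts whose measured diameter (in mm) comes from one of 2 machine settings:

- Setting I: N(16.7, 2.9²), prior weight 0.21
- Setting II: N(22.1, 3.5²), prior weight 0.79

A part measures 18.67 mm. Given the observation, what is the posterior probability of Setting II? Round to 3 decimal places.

0.708

The responsibility of component k is w_k f_k(x) divided by Σ_j w_j f_j(x).
Evaluate each component's likelihood at the observed value:
  L_I = 0.109221
  L_II = 0.070517
Multiply by the mixture weights:
  w_I·L_I = 0.21 × 0.109221 = 0.0229364
  w_II·L_II = 0.79 × 0.070517 = 0.0557084
Normaliser: 0.0229364 + 0.0557084 = 0.0786449
P(Setting II | data) = 0.0557084 / 0.0786449 ≈ 0.708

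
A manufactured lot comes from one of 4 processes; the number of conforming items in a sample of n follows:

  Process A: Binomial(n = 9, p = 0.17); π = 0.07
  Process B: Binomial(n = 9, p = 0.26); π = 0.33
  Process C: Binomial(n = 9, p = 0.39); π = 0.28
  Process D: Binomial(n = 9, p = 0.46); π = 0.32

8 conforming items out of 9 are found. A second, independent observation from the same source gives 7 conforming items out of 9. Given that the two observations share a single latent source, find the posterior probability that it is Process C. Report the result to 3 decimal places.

Apply Bayes' rule: the posterior for each component is proportional to its prior times its likelihood at x.
Since both observations come from the same component, the likelihood for component k is f_k(x₁)·f_k(x₂).
  L_A = [C(9,8)·0.17^8·0.83^1 = 9·6.97576e-07·0.83 = 5.21089e-06] × [0.000101766] = 5.3029e-10
  L_B = [C(9,8)·0.26^8·0.74^1 = 9·2.08827e-05·0.74 = 0.000139079] × [0.00158336] = 2.20212e-07
  L_C = [C(9,8)·0.39^8·0.61^1 = 9·0.000535201·0.61 = 0.00293825] × [0.0183829] = 5.40137e-05
  L_D = [C(9,8)·0.46^8·0.54^1 = 9·0.00200476·0.54 = 0.00974314] × [0.0457504] = 0.000445752
Prior × likelihood for each component:
  w_A·L_A = 0.07 × 5.3029e-10 = 3.71203e-11
  w_B·L_B = 0.33 × 2.20212e-07 = 7.26699e-08
  w_C·L_C = 0.28 × 5.40137e-05 = 1.51238e-05
  w_D·L_D = 0.32 × 0.000445752 = 0.000142641
Denominator: 3.71203e-11 + 7.26699e-08 + 1.51238e-05 + 0.000142641 = 0.000157837
P(Process C | x) = 1.51238e-05 / 0.000157837 ≈ 0.096

0.096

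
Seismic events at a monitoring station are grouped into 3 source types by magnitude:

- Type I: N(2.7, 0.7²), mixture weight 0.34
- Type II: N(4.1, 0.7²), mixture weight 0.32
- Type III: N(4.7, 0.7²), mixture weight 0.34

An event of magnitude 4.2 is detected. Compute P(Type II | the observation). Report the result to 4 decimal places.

0.5155

The responsibility of component k is π_k f_k(x) divided by Σ_j π_j f_j(x).
Evaluate each component's likelihood at the observed value:
  L_I = (1/(0.7·√(2π)))·exp(−(4.2−2.7)²/(2·0.7²)) = 0.569918·exp(-2.29592) = 0.057373
  L_II = (1/(0.7·√(2π)))·exp(−(4.2−4.1)²/(2·0.7²)) = 0.569918·exp(-0.01020) = 0.564132
  L_III = (1/(0.7·√(2π)))·exp(−(4.2−4.7)²/(2·0.7²)) = 0.569918·exp(-0.25510) = 0.441593
Multiply by the mixture weights:
  π_I·L_I = 0.34 × 0.057373 = 0.0195068
  π_II·L_II = 0.32 × 0.564132 = 0.180522
  π_III·L_III = 0.34 × 0.441593 = 0.150142
Normaliser: 0.0195068 + 0.180522 + 0.150142 = 0.350171
So the posterior for Type II is 0.180522 / 0.350171 ≈ 0.5155.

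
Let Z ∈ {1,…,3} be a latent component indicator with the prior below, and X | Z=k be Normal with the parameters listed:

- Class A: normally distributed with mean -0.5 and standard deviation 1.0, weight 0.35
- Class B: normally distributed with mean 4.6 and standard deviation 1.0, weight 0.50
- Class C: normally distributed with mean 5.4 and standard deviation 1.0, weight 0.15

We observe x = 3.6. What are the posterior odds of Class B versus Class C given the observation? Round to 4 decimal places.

10.2162

Only the two components matter; the odds are (π_i f_i(x)) / (π_j f_j(x)).
Evaluate each component's likelihood at the observed value:
  f_A = 8.92617e-05
  f_B = 0.241971
  f_C = 0.0789502
0.120985 / 0.0118425 ≈ 10.2162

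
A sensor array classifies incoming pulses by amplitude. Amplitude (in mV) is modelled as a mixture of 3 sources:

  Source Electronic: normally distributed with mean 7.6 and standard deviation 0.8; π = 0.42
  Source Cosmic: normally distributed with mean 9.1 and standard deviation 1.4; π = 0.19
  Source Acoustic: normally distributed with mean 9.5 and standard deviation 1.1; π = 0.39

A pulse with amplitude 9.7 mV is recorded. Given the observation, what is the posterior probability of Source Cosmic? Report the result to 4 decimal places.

Apply Bayes' rule: the posterior for each component is proportional to its prior times its likelihood at x.
Normal densities:
  p_Electronic = (1/(0.8·√(2π)))·exp(−(9.7−7.6)²/(2·0.8²)) = 0.498678·exp(-3.44531) = 0.0159052
  p_Cosmic = (1/(1.4·√(2π)))·exp(−(9.7−9.1)²/(2·1.4²)) = 0.284959·exp(-0.09184) = 0.259955
  p_Acoustic = (1/(1.1·√(2π)))·exp(−(9.7−9.5)²/(2·1.1²)) = 0.362675·exp(-0.01653) = 0.356729
Prior × likelihood for each component:
  P(Z=Electronic)·p_Electronic = 0.42 × 0.0159052 = 0.0066802
  P(Z=Cosmic)·p_Cosmic = 0.19 × 0.259955 = 0.0493914
  P(Z=Acoustic)·p_Acoustic = 0.39 × 0.356729 = 0.139124
Marginal: 0.0066802 + 0.0493914 + 0.139124 = 0.195196
P(Source Cosmic | the observation) ≈ 0.2530

0.2530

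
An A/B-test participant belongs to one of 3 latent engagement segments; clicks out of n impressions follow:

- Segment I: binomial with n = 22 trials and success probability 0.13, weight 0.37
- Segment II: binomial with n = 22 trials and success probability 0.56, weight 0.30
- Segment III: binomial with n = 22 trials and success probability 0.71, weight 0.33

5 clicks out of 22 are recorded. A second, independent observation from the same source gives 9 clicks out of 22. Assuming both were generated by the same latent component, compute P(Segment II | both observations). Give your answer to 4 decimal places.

P(component k | x) = w_k·f_k(x) / marginal(x), where marginal(x) = Σ_j w_j·f_j(x).
Since both observations come from the same component, the likelihood for component k is f_k(x₁)·f_k(x₂).
  f_I = [0.0916349] × [0.000862906] = 7.90723e-05
  f_II = [0.00125937] × [0.0624166] = 7.86055e-05
  f_III = [3.44806e-06] × [0.00234004] = 8.06858e-09
Unnormalised posteriors:
  w_I·f_I = 0.37 × 7.90723e-05 = 2.92568e-05
  w_II·f_II = 0.30 × 7.86055e-05 = 2.35816e-05
  w_III·f_III = 0.33 × 8.06858e-09 = 2.66263e-09
Denominator: 2.92568e-05 + 2.35816e-05 + 2.66263e-09 = 5.28411e-05
P(Segment II | x₁,x₂) = 2.35816e-05 / 5.28411e-05 ≈ 0.4463

0.4463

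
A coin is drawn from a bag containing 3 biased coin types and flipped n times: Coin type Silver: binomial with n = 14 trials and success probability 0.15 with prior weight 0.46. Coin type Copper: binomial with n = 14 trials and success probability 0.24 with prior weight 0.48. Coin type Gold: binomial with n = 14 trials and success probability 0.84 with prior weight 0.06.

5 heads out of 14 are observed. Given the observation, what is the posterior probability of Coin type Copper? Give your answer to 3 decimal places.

By Bayes' theorem, P(k | x) = π_k f_k(x) / Σ_j π_j f_j(x).
Binomial probabilities:
  p_Silver = C(14,5)·0.15^5·0.85^9 = 2002·7.59375e-05·0.231617 = 0.035212
  p_Copper = C(14,5)·0.24^5·0.76^9 = 2002·0.000796262·0.0845906 = 0.134847
  p_Gold = C(14,5)·0.84^5·0.16^9 = 2002·0.418212·6.87195e-08 = 5.75361e-05
Unnormalised posteriors:
  π_Silver·p_Silver = 0.46 × 0.035212 = 0.0161975
  π_Copper·p_Copper = 0.48 × 0.134847 = 0.0647268
  π_Gold·p_Gold = 0.06 × 5.75361e-05 = 3.45217e-06
Denominator: 0.0161975 + 0.0647268 + 3.45217e-06 = 0.0809277
P(Coin type Copper | 5 heads out of 14) = 0.0647268 / 0.0809277 ≈ 0.800

0.800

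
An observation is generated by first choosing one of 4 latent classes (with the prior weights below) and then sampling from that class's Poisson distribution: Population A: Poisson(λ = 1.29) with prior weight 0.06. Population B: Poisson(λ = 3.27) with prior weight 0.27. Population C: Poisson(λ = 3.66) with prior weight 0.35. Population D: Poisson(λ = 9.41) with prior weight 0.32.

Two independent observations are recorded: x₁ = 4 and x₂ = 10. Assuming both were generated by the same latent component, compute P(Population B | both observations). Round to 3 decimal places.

By Bayes' theorem, P(k | x) = π_k f_k(x) / Σ_j π_j f_j(x).
Since both observations come from the same component, the likelihood for component k is f_k(x₁)·f_k(x₂).
  L_A = [e^(−1.29)·1.29^4/4! = 0.031762] × [9.68042e-07] = 3.07469e-08
  L_B = [e^(−3.27)·3.27^4/4! = 0.181066] × [0.0014641] = 0.000265099
  L_C = [e^(−3.66)·3.66^4/4! = 0.192396] × [0.00305865] = 0.000588471
  L_D = [e^(−9.41)·9.41^4/4! = 0.0267569] × [0.122863] = 0.00328744
Weight by the priors:
  π_A·L_A = 0.06 × 3.07469e-08 = 1.84482e-09
  π_B·L_B = 0.27 × 0.000265099 = 7.15768e-05
  π_C·L_C = 0.35 × 0.000588471 = 0.000205965
  π_D·L_D = 0.32 × 0.00328744 = 0.00105198
Sum: 1.84482e-09 + 7.15768e-05 + 0.000205965 + 0.00105198 = 0.00132953
P(Population B | x) ≈ 0.054

0.054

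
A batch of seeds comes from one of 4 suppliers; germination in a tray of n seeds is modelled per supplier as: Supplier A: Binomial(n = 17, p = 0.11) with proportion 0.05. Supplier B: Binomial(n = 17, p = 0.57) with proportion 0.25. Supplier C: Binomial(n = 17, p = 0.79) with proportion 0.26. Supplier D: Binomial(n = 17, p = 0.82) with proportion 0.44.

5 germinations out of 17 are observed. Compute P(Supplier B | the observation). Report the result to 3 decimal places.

0.751

By Bayes' theorem, P(k | x) = π_k f_k(x) / Σ_j π_j f_j(x).
Component likelihoods at x = 5 germinations out of 17:
  L_A = C(17,5)·0.11^5·0.89^12 = 6188·1.61051e-05·0.24699 = 0.0246147
  L_B = C(17,5)·0.57^5·0.43^12 = 6188·0.0601692·3.99596e-05 = 0.0148781
  L_C = C(17,5)·0.79^5·0.21^12 = 6188·0.307706·7.35583e-09 = 1.40061e-05
  L_D = C(17,5)·0.82^5·0.18^12 = 6188·0.37074·1.15683e-09 = 2.65393e-06
Multiply by the mixture weights:
  π_A·L_A = 0.05 × 0.0246147 = 0.00123073
  π_B·L_B = 0.25 × 0.0148781 = 0.00371951
  π_C·L_C = 0.26 × 1.40061e-05 = 3.64159e-06
  π_D·L_D = 0.44 × 2.65393e-06 = 1.16773e-06
Marginal: 0.00123073 + 0.00371951 + 3.64159e-06 + 1.16773e-06 = 0.00495506
Responsibility of Supplier B: 0.00371951 / 0.00495506 ≈ 0.751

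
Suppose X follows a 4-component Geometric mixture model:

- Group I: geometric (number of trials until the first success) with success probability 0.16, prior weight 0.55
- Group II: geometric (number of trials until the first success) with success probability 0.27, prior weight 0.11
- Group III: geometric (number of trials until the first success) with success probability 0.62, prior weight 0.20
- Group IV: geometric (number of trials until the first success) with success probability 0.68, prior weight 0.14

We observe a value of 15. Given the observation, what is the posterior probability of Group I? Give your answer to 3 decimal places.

0.955

Apply Bayes' rule: the posterior for each component is proportional to its prior times its likelihood at x.
Component likelihoods at x = 15:
  p_I = 0.0139325
  p_II = 0.00329522
  p_III = 8.11637e-07
  p_IV = 8.02802e-08
Prior × likelihood for each component:
  P(Z=I)·p_I = 0.55 × 0.0139325 = 0.00766289
  P(Z=II)·p_II = 0.11 × 0.00329522 = 0.000362474
  P(Z=III)·p_III = 0.20 × 8.11637e-07 = 1.62327e-07
  P(Z=IV)·p_IV = 0.14 × 8.02802e-08 = 1.12392e-08
Evidence: 0.00766289 + 0.000362474 + 1.62327e-07 + 1.12392e-08 = 0.00802554
P(Group I | data) ≈ 0.955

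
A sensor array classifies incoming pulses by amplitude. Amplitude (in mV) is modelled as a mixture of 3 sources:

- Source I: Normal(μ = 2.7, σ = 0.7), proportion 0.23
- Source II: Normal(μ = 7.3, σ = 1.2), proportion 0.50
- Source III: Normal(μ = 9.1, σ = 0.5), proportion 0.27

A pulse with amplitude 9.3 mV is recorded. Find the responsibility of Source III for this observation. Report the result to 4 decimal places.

P(component k | x) = P(Z=k)·f_k(x) / marginal(x), where marginal(x) = Σ_j P(Z=j)·f_j(x).
Component likelihoods at x = 9.3 mV:
  p_I = (1/(0.7·√(2π)))·exp(−(9.3−2.7)²/(2·0.7²)) = 0.569918·exp(-44.44898) = 2.83052e-20
  p_II = (1/(1.2·√(2π)))·exp(−(9.3−7.3)²/(2·1.2²)) = 0.332452·exp(-1.38889) = 0.0828976
  p_III = (1/(0.5·√(2π)))·exp(−(9.3−9.1)²/(2·0.5²)) = 0.797885·exp(-0.08000) = 0.73654
Prior × likelihood for each component:
  P(Z=I)·p_I = 0.23 × 2.83052e-20 = 6.51018e-21
  P(Z=II)·p_II = 0.50 × 0.0828976 = 0.0414488
  P(Z=III)·p_III = 0.27 × 0.73654 = 0.198866
Denominator: 6.51018e-21 + 0.0414488 + 0.198866 = 0.240315
P(Source III | x) ≈ 0.8275

0.8275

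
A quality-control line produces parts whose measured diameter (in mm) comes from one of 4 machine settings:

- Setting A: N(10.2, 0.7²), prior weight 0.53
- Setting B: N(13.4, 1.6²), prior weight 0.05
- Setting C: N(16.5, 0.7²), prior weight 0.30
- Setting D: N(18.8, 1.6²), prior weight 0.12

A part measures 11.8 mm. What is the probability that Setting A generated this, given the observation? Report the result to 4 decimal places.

P(component k | x) = π_k·f_k(x) / marginal(x), where marginal(x) = Σ_j π_j·f_j(x).
Evaluate each component's likelihood at the observed value:
  p_A = 0.0418147
  p_B = 0.151232
  p_C = 9.25678e-11
  p_D = 1.73963e-05
Weight by the priors:
  π_A·p_A = 0.53 × 0.0418147 = 0.0221618
  π_B·p_B = 0.05 × 0.151232 = 0.00756159
  π_C·p_C = 0.30 × 9.25678e-11 = 2.77703e-11
  π_D·p_D = 0.12 × 1.73963e-05 = 2.08755e-06
Normaliser: 0.0221618 + 0.00756159 + 2.77703e-11 + 2.08755e-06 = 0.0297254
So the posterior for Setting A is 0.0221618 / 0.0297254 ≈ 0.7455.

0.7455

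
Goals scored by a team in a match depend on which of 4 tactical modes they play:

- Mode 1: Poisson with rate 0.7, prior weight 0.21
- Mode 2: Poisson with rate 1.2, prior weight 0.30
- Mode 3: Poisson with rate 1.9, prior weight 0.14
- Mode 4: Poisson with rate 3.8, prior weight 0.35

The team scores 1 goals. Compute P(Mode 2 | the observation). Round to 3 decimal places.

The responsibility of component k is π_k f_k(x) divided by Σ_j π_j f_j(x).
Poisson probabilities:
  p_1 = e^(−0.7)·0.7^1/1! = 0.34761
  p_2 = e^(−1.2)·1.2^1/1! = 0.361433
  p_3 = e^(−1.9)·1.9^1/1! = 0.28418
  p_4 = e^(−3.8)·3.8^1/1! = 0.0850089
Unnormalised posteriors:
  π_1·p_1 = 0.21 × 0.34761 = 0.072998
  π_2·p_2 = 0.30 × 0.361433 = 0.10843
  π_3·p_3 = 0.14 × 0.28418 = 0.0397853
  π_4·p_4 = 0.35 × 0.0850089 = 0.0297531
Denominator: 0.072998 + 0.10843 + 0.0397853 + 0.0297531 = 0.250966
P(Mode 2 | x) ≈ 0.432

0.432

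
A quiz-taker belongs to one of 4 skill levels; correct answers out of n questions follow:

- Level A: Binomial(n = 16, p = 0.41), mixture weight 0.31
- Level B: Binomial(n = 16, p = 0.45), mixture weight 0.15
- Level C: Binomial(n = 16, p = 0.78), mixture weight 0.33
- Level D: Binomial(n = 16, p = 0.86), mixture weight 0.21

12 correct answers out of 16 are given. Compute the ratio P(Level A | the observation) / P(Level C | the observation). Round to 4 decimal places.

The posterior odds equal the prior odds times the likelihood ratio: (π_i/π_j)·(f_i(x)/f_j(x)).
Binomial probabilities:
  f_A = C(16,12)·0.41^12·0.59^4 = 1820·2.25635e-05·0.121174 = 0.00497606
  f_B = C(16,12)·0.45^12·0.55^4 = 1820·6.89525e-05·0.0915063 = 0.0114834
  f_C = C(16,12)·0.78^12·0.22^4 = 1820·0.0507149·0.00234256 = 0.216221
  f_D = C(16,12)·0.86^12·0.14^4 = 1820·0.163675·0.00038416 = 0.114437
Odds = (0.31/0.33) × (0.00497606/0.216221) = 0.939394 × 0.0230138 ≈ 0.0216

0.0216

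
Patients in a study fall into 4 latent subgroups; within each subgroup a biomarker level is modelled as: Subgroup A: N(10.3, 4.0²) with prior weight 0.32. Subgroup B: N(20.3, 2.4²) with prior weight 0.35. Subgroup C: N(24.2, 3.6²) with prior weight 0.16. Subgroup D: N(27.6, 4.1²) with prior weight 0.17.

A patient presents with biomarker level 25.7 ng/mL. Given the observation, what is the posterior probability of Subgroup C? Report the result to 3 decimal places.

P(component k | x) = P(Z=k)·f_k(x) / marginal(x), where marginal(x) = Σ_j P(Z=j)·f_j(x).
Evaluate each component's likelihood at the observed value:
  p_A = 6.02816e-05
  p_B = 0.0132249
  p_C = 0.101603
  p_D = 0.0873963
Multiply by the mixture weights:
  P(Z=A)·p_A = 0.32 × 6.02816e-05 = 1.92901e-05
  P(Z=B)·p_B = 0.35 × 0.0132249 = 0.0046287
  P(Z=C)·p_C = 0.16 × 0.101603 = 0.0162565
  P(Z=D)·p_D = 0.17 × 0.0873963 = 0.0148574
Normaliser: 1.92901e-05 + 0.0046287 + 0.0162565 + 0.0148574 = 0.0357619
Responsibility of Subgroup C: 0.0162565 / 0.0357619 ≈ 0.455

0.455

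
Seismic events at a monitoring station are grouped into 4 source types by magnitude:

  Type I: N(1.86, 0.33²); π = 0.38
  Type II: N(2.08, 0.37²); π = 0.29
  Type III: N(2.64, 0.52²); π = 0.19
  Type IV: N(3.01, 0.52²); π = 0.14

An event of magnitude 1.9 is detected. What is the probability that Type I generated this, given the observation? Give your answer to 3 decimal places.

0.572

Posterior ∝ prior × likelihood, so P(k | x) ∝ w_k f_k(x); normalise over all components.
Normal densities:
  L_I = 1.20007
  L_II = 0.957891
  L_III = 0.278709
  L_IV = 0.0786063
Unnormalised posteriors:
  w_I·L_I = 0.38 × 1.20007 = 0.456026
  w_II·L_II = 0.29 × 0.957891 = 0.277789
  w_III·L_III = 0.19 × 0.278709 = 0.0529548
  w_IV·L_IV = 0.14 × 0.0786063 = 0.0110049
Denominator: 0.456026 + 0.277789 + 0.0529548 + 0.0110049 = 0.797774
Responsibility of Type I: 0.456026 / 0.797774 ≈ 0.572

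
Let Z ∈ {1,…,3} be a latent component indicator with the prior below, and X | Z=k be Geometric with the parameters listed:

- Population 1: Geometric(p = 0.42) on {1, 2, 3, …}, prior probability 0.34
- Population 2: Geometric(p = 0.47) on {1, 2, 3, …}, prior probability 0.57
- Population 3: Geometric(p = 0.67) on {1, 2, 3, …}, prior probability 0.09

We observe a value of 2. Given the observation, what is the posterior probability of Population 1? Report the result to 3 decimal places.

P(component k | x) = π_k·f_k(x) / marginal(x), where marginal(x) = Σ_j π_j·f_j(x).
Evaluate each component's likelihood at the observed value:
  f_1 = 0.42·(1−0.42)^1 = 0.42·0.58 = 0.2436
  f_2 = 0.47·(1−0.47)^1 = 0.47·0.53 = 0.2491
  f_3 = 0.67·(1−0.67)^1 = 0.67·0.33 = 0.2211
Weight by the priors:
  π_1·f_1 = 0.34 × 0.2436 = 0.082824
  π_2·f_2 = 0.57 × 0.2491 = 0.141987
  π_3·f_3 = 0.09 × 0.2211 = 0.019899
Denominator: 0.082824 + 0.141987 + 0.019899 = 0.24471
P(Population 1 | 2) = 0.082824 / 0.24471 ≈ 0.338

0.338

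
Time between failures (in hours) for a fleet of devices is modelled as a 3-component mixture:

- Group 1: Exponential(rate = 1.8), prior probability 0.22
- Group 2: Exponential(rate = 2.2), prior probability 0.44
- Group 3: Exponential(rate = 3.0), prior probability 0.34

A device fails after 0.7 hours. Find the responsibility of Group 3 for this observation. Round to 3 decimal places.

Posterior ∝ prior × likelihood, so P(k | x) ∝ P(Z=k) f_k(x); normalise over all components.
Evaluate each component's likelihood at the observed value:
  p_1 = 0.510577
  p_2 = 0.471638
  p_3 = 0.367369
Weight by the priors:
  P(Z=1)·p_1 = 0.22 × 0.510577 = 0.112327
  P(Z=2)·p_2 = 0.44 × 0.471638 = 0.207521
  P(Z=3)·p_3 = 0.34 × 0.367369 = 0.124906
Normaliser: 0.112327 + 0.207521 + 0.124906 = 0.444753
So the posterior for Group 3 is 0.124906 / 0.444753 ≈ 0.281.

0.281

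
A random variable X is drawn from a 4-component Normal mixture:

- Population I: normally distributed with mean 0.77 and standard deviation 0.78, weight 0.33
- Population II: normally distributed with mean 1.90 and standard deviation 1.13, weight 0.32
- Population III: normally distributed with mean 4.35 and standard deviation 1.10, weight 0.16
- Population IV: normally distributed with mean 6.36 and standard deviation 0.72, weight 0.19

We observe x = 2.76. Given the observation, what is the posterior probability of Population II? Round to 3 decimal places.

0.758

Posterior ∝ prior × likelihood, so P(k | x) ∝ w_k f_k(x); normalise over all components.
Normal densities:
  f_I = (1/(0.78·√(2π)))·exp(−(2.76−0.77)²/(2·0.78²)) = 0.511464·exp(-3.25452) = 0.0197422
  f_II = (1/(1.13·√(2π)))·exp(−(2.76−1.90)²/(2·1.13²)) = 0.353046·exp(-0.28961) = 0.264275
  f_III = (1/(1.10·√(2π)))·exp(−(2.76−4.35)²/(2·1.10²)) = 0.362675·exp(-1.04467) = 0.127592
  f_IV = (1/(0.72·√(2π)))·exp(−(2.76−6.36)²/(2·0.72²)) = 0.554087·exp(-12.50000) = 2.06489e-06
Multiply by the mixture weights:
  w_I·f_I = 0.33 × 0.0197422 = 0.00651492
  w_II·f_II = 0.32 × 0.264275 = 0.0845681
  w_III·f_III = 0.16 × 0.127592 = 0.0204147
  w_IV·f_IV = 0.19 × 2.06489e-06 = 3.92329e-07
Denominator: 0.00651492 + 0.0845681 + 0.0204147 + 3.92329e-07 = 0.111498
Responsibility of Population II: 0.0845681 / 0.111498 ≈ 0.758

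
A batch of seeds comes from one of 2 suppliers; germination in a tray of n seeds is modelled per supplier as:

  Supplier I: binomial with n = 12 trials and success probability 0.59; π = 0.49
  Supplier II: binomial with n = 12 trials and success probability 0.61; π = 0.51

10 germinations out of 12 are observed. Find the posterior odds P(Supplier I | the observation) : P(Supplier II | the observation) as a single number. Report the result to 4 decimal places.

Posterior odds = (π_i f_i(x)) / (π_j f_j(x)); the normalising sum cancels.
Binomial probabilities:
  p_I = C(12,10)·0.59^10·0.41^2 = 66·0.00511117·0.1681 = 0.0567064
  p_II = C(12,10)·0.61^10·0.39^2 = 66·0.00713343·0.1521 = 0.0716096
0.0277861 / 0.0365209 ≈ 0.7608

0.7608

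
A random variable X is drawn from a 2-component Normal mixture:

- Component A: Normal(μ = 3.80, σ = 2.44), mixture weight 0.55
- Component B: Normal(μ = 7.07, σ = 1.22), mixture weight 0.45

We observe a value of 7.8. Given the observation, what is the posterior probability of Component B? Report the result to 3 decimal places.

Posterior ∝ prior × likelihood, so P(k | x) ∝ π_k f_k(x); normalise over all components.
Component likelihoods at x = 7.8:
  L_A = 0.0426528
  L_B = 0.273403
Prior × likelihood for each component:
  π_A·L_A = 0.55 × 0.0426528 = 0.0234591
  π_B·L_B = 0.45 × 0.273403 = 0.123032
Sum: 0.0234591 + 0.123032 = 0.146491
Responsibility of Component B: 0.123032 / 0.146491 ≈ 0.840

0.840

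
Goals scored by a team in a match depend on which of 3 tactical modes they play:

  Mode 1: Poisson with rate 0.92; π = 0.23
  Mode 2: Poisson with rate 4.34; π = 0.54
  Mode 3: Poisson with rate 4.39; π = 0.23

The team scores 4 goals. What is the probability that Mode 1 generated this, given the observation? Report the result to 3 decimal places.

0.018

P(component k | x) = w_k·f_k(x) / marginal(x), where marginal(x) = Σ_j w_j·f_j(x).
Component likelihoods at x = 4 goals:
  p_1 = 0.0118957
  p_2 = 0.192712
  p_3 = 0.191908
Multiply by the mixture weights:
  w_1·p_1 = 0.23 × 0.0118957 = 0.00273601
  w_2·p_2 = 0.54 × 0.192712 = 0.104065
  w_3·p_3 = 0.23 × 0.191908 = 0.0441389
Denominator: 0.00273601 + 0.104065 + 0.0441389 = 0.15094
P(Mode 1 | the observation) = 0.00273601 / 0.15094 ≈ 0.018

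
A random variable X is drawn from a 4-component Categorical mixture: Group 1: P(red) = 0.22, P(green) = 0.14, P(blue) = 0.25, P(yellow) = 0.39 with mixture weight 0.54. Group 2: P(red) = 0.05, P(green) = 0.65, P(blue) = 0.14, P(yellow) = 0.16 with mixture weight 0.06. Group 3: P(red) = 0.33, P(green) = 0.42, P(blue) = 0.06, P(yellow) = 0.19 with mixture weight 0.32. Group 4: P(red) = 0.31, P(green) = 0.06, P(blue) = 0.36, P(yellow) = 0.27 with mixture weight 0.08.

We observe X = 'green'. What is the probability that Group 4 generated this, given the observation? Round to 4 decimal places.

Apply Bayes' rule: the posterior for each component is proportional to its prior times its likelihood at x.
Evaluate each component's likelihood at the observed value:
  p_1 = P(green | comp) = 0.14
  p_2 = P(green | comp) = 0.65
  p_3 = P(green | comp) = 0.42
  p_4 = P(green | comp) = 0.06
Multiply by the mixture weights:
  π_1·p_1 = 0.54 × 0.14 = 0.0756
  π_2·p_2 = 0.06 × 0.65 = 0.039
  π_3·p_3 = 0.32 × 0.42 = 0.1344
  π_4·p_4 = 0.08 × 0.06 = 0.0048
Marginal: 0.0756 + 0.039 + 0.1344 + 0.0048 = 0.2538
P(Group 4 | 'green') ≈ 0.0189

0.0189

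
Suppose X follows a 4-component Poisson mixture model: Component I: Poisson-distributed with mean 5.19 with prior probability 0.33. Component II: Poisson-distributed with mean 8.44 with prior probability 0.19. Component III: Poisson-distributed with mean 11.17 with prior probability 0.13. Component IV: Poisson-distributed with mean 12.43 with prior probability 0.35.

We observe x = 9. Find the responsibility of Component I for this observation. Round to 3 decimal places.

By Bayes' theorem, P(k | x) = π_k f_k(x) / Σ_j π_j f_j(x).
Component likelihoods at x = 9:
  L_I = 0.0419522
  L_II = 0.129382
  L_III = 0.105111
  L_IV = 0.0780183
Multiply by the mixture weights:
  π_I·L_I = 0.33 × 0.0419522 = 0.0138442
  π_II·L_II = 0.19 × 0.129382 = 0.0245826
  π_III·L_III = 0.13 × 0.105111 = 0.0136644
  π_IV·L_IV = 0.35 × 0.0780183 = 0.0273064
Normaliser: 0.0138442 + 0.0245826 + 0.0136644 + 0.0273064 = 0.0793976
So the posterior for Component I is 0.0138442 / 0.0793976 ≈ 0.174.

0.174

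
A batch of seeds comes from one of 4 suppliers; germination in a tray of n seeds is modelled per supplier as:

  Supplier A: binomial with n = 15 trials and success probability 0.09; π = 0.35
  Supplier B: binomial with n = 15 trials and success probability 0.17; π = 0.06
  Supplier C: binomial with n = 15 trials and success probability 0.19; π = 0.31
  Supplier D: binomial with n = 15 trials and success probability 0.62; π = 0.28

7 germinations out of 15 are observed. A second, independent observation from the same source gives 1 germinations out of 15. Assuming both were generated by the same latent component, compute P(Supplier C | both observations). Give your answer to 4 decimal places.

By Bayes' theorem, P(k | x) = P(Z=k) f_k(x) / Σ_j P(Z=j) f_j(x).
Since both observations come from the same component, the likelihood for component k is f_k(x₁)·f_k(x₂).
  p_A = [0.000144736] × [0.360507] = 5.21784e-05
  p_B = [0.00594724] × [0.187773] = 0.00111673
  p_C = [0.0106587] × [0.149154] = 0.00158979
  p_D = [0.0985279] × [1.21746e-05] = 1.19953e-06
Unnormalised posteriors:
  P(Z=A)·p_A = 0.35 × 5.21784e-05 = 1.82624e-05
  P(Z=B)·p_B = 0.06 × 0.00111673 = 6.7004e-05
  P(Z=C)·p_C = 0.31 × 0.00158979 = 0.000492834
  P(Z=D)·p_D = 0.28 × 1.19953e-06 = 3.35869e-07
Evidence: 1.82624e-05 + 6.7004e-05 + 0.000492834 + 3.35869e-07 = 0.000578436
Responsibility of Supplier C: 0.000492834 / 0.000578436 ≈ 0.8520

0.8520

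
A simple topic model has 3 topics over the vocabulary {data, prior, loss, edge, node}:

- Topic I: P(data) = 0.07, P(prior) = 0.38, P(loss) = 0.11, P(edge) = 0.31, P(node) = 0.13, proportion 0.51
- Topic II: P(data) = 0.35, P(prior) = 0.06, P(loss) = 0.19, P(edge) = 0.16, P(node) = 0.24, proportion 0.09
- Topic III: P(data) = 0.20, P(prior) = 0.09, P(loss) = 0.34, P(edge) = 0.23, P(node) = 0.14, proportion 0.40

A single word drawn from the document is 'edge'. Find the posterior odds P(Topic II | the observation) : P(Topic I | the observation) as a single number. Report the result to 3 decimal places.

0.091

Since P(k|x) ∝ P(Z=k) f_k(x), the posterior odds are P(Z=i) f_i(x) / (P(Z=j) f_j(x)).
Categorical probabilities:
  p_I = 0.31
  p_II = 0.16
  p_III = 0.23
0.0144 / 0.1581 ≈ 0.091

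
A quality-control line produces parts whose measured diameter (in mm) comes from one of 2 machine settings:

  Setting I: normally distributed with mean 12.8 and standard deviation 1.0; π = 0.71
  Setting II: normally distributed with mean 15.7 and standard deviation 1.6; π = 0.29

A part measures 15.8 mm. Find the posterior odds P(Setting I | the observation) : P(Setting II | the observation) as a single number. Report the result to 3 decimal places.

0.044

The posterior odds equal the prior odds times the likelihood ratio: (π_i/π_j)·(f_i(x)/f_j(x)).
Normal densities:
  f_I = (1/(1.0·√(2π)))·exp(−(15.8−12.8)²/(2·1.0²)) = 0.398942·exp(-4.50000) = 0.00443185
  f_II = (1/(1.6·√(2π)))·exp(−(15.8−15.7)²/(2·1.6²)) = 0.249339·exp(-0.00195) = 0.248852
Posterior odds = (π_I·f_I) / (π_II·f_II) = (0.71·0.00443185) / (0.29·0.248852) = 0.00314661 / 0.0721672 ≈ 0.044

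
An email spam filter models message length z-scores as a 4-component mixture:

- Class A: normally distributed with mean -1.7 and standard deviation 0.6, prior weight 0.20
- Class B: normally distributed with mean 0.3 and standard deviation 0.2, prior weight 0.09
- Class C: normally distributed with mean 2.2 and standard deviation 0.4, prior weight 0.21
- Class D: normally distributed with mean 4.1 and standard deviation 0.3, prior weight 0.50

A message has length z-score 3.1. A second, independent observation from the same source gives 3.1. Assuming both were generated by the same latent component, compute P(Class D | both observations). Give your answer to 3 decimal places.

0.010

Apply Bayes' rule: the posterior for each component is proportional to its prior times its likelihood at x.
Since both observations come from the same component, the likelihood for component k is f_k(x₁)·f_k(x₂).
  p_A = [(1/(0.6·√(2π)))·exp(−(3.1−-1.7)²/(2·0.6²)) = 0.664904·exp(-32.00000) = 8.42045e-15] × [8.42045e-15] = 7.0904e-29
  p_B = [(1/(0.2·√(2π)))·exp(−(3.1−0.3)²/(2·0.2²)) = 1.994711·exp(-98.00000) = 5.48303e-43] × [5.48303e-43] = 3.00636e-85
  p_C = [(1/(0.4·√(2π)))·exp(−(3.1−2.2)²/(2·0.4²)) = 0.997356·exp(-2.53125) = 0.0793491] × [0.0793491] = 0.00629628
  p_D = [(1/(0.3·√(2π)))·exp(−(3.1−4.1)²/(2·0.3²)) = 1.329808·exp(-5.55556) = 0.00514093] × [0.00514093] = 2.64292e-05
Weight by the priors:
  π_A·p_A = 0.20 × 7.0904e-29 = 1.41808e-29
  π_B·p_B = 0.09 × 3.00636e-85 = 2.70573e-86
  π_C·p_C = 0.21 × 0.00629628 = 0.00132222
  π_D·p_D = 0.50 × 2.64292e-05 = 1.32146e-05
Sum: 1.41808e-29 + 2.70573e-86 + 0.00132222 + 1.32146e-05 = 0.00133543
So the posterior for Class D is 1.32146e-05 / 0.00133543 ≈ 0.010.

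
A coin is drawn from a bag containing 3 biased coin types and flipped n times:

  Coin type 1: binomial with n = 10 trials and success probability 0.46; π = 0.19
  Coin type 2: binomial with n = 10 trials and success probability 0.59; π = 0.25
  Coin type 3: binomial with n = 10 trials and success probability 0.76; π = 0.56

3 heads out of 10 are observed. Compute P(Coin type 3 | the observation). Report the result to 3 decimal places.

Posterior ∝ prior × likelihood, so P(k | x) ∝ w_k f_k(x); normalise over all components.
Binomial probabilities:
  p_1 = C(10,3)·0.46^3·0.54^7 = 120·0.097336·0.0133893 = 0.156391
  p_2 = C(10,3)·0.59^3·0.41^7 = 120·0.205379·0.00194754 = 0.0479981
  p_3 = C(10,3)·0.76^3·0.24^7 = 120·0.438976·4.58647e-05 = 0.00241602
Unnormalised posteriors:
  w_1·p_1 = 0.19 × 0.156391 = 0.0297142
  w_2·p_2 = 0.25 × 0.0479981 = 0.0119995
  w_3·p_3 = 0.56 × 0.00241602 = 0.00135297
Evidence: 0.0297142 + 0.0119995 + 0.00135297 = 0.0430667
P(Coin type 3 | 3 heads out of 10) ≈ 0.031

0.031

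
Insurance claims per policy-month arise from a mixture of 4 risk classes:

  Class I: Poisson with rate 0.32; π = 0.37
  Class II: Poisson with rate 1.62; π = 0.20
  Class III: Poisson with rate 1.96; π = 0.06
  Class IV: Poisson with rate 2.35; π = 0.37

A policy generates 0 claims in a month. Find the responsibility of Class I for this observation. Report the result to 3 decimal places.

0.763

Apply Bayes' rule: the posterior for each component is proportional to its prior times its likelihood at x.
Evaluate each component's likelihood at the observed value:
  L_I = 0.726149
  L_II = 0.197899
  L_III = 0.140858
  L_IV = 0.0953692
Unnormalised posteriors:
  P(Z=I)·L_I = 0.37 × 0.726149 = 0.268675
  P(Z=II)·L_II = 0.20 × 0.197899 = 0.0395797
  P(Z=III)·L_III = 0.06 × 0.140858 = 0.00845151
  P(Z=IV)·L_IV = 0.37 × 0.0953692 = 0.0352866
Marginal: 0.268675 + 0.0395797 + 0.00845151 + 0.0352866 = 0.351993
Responsibility of Class I: 0.268675 / 0.351993 ≈ 0.763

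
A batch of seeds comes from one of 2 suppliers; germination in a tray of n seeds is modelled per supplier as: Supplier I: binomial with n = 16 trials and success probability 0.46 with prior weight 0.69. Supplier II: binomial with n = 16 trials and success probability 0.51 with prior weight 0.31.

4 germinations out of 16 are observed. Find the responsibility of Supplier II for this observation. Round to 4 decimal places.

Posterior ∝ prior × likelihood, so P(k | x) ∝ π_k f_k(x); normalise over all components.
Component likelihoods at x = 4 germinations out of 16:
  p_I = C(16,4)·0.46^4·0.54^12 = 1820·0.0447746·0.000614788 = 0.0500989
  p_II = C(16,4)·0.51^4·0.49^12 = 1820·0.067652·0.000191581 = 0.0235888
Prior × likelihood for each component:
  π_I·p_I = 0.69 × 0.0500989 = 0.0345682
  π_II·p_II = 0.31 × 0.0235888 = 0.00731251
Marginal: 0.0345682 + 0.00731251 = 0.0418807
P(Supplier II | data) ≈ 0.1746

0.1746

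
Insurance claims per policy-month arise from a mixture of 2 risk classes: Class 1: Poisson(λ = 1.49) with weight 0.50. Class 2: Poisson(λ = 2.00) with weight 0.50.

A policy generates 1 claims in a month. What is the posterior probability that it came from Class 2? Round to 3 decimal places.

P(component k | x) = P(Z=k)·f_k(x) / marginal(x), where marginal(x) = Σ_j P(Z=j)·f_j(x).
Evaluate each component's likelihood at the observed value:
  f_1 = 0.335805
  f_2 = 0.270671
Unnormalised posteriors:
  P(Z=1)·f_1 = 0.50 × 0.335805 = 0.167903
  P(Z=2)·f_2 = 0.50 × 0.270671 = 0.135335
Denominator: 0.167903 + 0.135335 = 0.303238
Responsibility of Class 2: 0.135335 / 0.303238 ≈ 0.446

0.446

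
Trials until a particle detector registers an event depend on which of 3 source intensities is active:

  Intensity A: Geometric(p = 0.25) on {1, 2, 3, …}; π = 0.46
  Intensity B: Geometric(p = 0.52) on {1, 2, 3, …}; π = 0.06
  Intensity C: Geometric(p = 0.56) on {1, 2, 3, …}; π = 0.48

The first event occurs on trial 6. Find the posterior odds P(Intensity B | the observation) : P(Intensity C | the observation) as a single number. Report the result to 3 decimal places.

Since P(k|x) ∝ π_k f_k(x), the posterior odds are π_i f_i(x) / (π_j f_j(x)).
Evaluate each component's likelihood at the observed value:
  p_A = 0.0593262
  p_B = 0.0132498
  p_C = 0.00923531
Posterior odds = (π_B·p_B) / (π_C·p_C) = (0.06·0.0132498) / (0.48·0.00923531) = 0.000794988 / 0.00443295 ≈ 0.179

0.179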